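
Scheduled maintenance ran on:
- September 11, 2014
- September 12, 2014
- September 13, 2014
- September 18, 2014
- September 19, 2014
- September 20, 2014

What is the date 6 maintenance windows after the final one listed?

October 4, 2014

Gaps: 1, 1, 5, 1, 1 days — not constant, but cyclic with period 3.
The events fall on every Thursday, Friday and Saturday.
The following Thursday is September 25, 2014.
The following Friday is September 26, 2014.
Next Saturday: September 27, 2014.
The following Thursday is October 2, 2014.
The following Friday is October 3, 2014.
Next Saturday: October 4, 2014.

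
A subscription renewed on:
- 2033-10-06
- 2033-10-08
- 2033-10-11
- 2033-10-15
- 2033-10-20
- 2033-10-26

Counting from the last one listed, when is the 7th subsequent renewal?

Intervals are 2, 3, 4, 5, 6 days — an arithmetic progression with common difference 1.
Next gap: 7 days. 2033-10-26 + 7 days = 2033-11-02.
Next gap: 8 days. 2033-11-02 + 8 days = 2033-11-10.
Next gap: 9 days. 2033-11-10 + 9 days = 2033-11-19.
Next gap: 10 days. 2033-11-19 + 10 days = 2033-11-29.
Next gap: 11 days. 2033-11-29 + 11 days = 2033-12-10.
Next gap: 12 days. 2033-12-10 + 12 days = 2033-12-22.
Next gap: 13 days. 2033-12-22 + 13 days = 2034-01-04.

2034-01-04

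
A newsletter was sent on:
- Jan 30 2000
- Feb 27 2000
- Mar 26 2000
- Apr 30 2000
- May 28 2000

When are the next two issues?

Every date is a Sunday; gaps 28, 28, 35, 28 days.
Each is the last Sunday of its month (at least one falls on the 29th or later, ruling out '4th Sunday').
June 2000 ends with Sunday Jun 25 2000.
July 2000 ends with Sunday Jul 30 2000.

Jun 25 2000, Jul 30 2000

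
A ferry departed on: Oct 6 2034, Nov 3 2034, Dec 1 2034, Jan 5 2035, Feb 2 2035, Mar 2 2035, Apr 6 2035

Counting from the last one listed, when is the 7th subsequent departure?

All dates are Fridays, 28, 28, 35, 28, 28, 35 days apart.
Specifically, the 1st Friday of each month.
1st Friday of May 2035: May 4 2035.
June 2035 — 1st Friday is Jun 1 2035.
July 2035 — 1st Friday is Jul 6 2035.
1st Friday of August 2035: Aug 3 2035.
1st Friday of September 2035: Sep 7 2035.
October 2035 — 1st Friday is Oct 5 2035.
November 2035 — 1st Friday is Nov 2 2035.

Nov 2 2035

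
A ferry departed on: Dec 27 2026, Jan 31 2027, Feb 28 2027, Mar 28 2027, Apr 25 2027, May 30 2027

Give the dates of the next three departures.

Jun 27 2027, Jul 25 2027, Aug 29 2027

Every date is a Sunday; gaps 35, 28, 28, 28, 35 days.
Each is the last Sunday of its month (at least one falls on the 29th or later, ruling out '4th Sunday').
June 2027 ends with Sunday Jun 27 2027.
Last Sunday of July 2027: Jul 25 2027.
August 2027 ends with Sunday Aug 29 2027.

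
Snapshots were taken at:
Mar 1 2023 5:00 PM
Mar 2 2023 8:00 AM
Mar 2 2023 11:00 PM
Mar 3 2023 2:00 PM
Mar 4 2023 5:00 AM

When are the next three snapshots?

Mar 4 2023 8:00 PM, Mar 5 2023 11:00 AM, Mar 6 2023 2:00 AM

Gaps: 15, 15, 15, 15 hours — each event is 15 hours after the previous one.
Mar 4 2023 5:00 AM + 15 h = Mar 4 2023 8:00 PM.
Mar 4 2023 8:00 PM + 15 h = Mar 5 2023 11:00 AM.
Mar 5 2023 11:00 AM + 15 h = Mar 6 2023 2:00 AM.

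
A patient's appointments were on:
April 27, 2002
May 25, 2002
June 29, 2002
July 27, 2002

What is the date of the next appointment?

August 31, 2002

Every date is a Saturday; gaps 28, 35, 28 days.
Each is the last Saturday of its month (at least one falls on the 29th or later, ruling out '4th Saturday').
Last Saturday of August 2002: August 31, 2002.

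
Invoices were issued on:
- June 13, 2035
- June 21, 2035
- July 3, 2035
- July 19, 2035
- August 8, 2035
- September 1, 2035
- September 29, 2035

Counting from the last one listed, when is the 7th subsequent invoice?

The spacing grows by 4 each time: 8, 12, 16, 20, 24, 28 days.
Next gap: 32 days. September 29, 2035 + 32 days = October 31, 2035.
Next gap: 36 days. October 31, 2035 + 36 days = December 6, 2035.
Next gap: 40 days. December 6, 2035 + 40 days = January 15, 2036.
Next gap: 44 days. January 15, 2036 + 44 days = February 28, 2036.
Next gap: 48 days. February 28, 2036 + 48 days = April 16, 2036.
Next gap: 52 days. April 16, 2036 + 52 days = June 7, 2036.
Next gap: 56 days. June 7, 2036 + 56 days = August 2, 2036.

August 2, 2036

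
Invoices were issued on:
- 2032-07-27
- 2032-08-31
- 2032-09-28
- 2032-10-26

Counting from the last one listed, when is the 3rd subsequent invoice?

2033-01-25

These are Tuesdays with 35, 28, 28-day gaps.
Each is the final Tuesday of its month — 2032-08-31 is past the 28th, so '4th Tuesday' doesn't fit.
Last Tuesday of November 2032: 2032-11-30.
Last Tuesday of December 2032: 2032-12-28.
Last Tuesday of January 2033: 2033-01-25.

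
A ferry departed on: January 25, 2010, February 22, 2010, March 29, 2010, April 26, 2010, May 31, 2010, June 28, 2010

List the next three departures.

These are Mondays with 28, 35, 28, 35, 28-day gaps.
Each is the final Monday of its month — March 29, 2010 is past the 28th, so '4th Monday' doesn't fit.
Last Monday of July 2010: July 26, 2010.
Last Monday of August 2010: August 30, 2010.
September 2010 ends with Monday September 27, 2010.

July 26, 2010; August 30, 2010; September 27, 2010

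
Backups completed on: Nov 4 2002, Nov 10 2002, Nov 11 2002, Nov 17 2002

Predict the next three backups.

Gaps: 6, 1, 6 days — not constant, but cyclic with period 2.
The events fall on every Monday and Sunday.
Next Monday: Nov 18 2002.
The following Sunday is Nov 24 2002.
The following Monday is Nov 25 2002.

Nov 18 2002, Nov 24 2002, Nov 25 2002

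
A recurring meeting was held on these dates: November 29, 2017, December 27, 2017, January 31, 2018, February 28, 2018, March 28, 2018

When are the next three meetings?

These are Wednesdays with 28, 35, 28, 28-day gaps.
Each is the final Wednesday of its month — November 29, 2017 is past the 28th, so '4th Wednesday' doesn't fit.
April 2018 ends with Wednesday April 25, 2018.
Last Wednesday of May 2018: May 30, 2018.
June 2018 ends with Wednesday June 27, 2018.

April 25, 2018; May 30, 2018; June 27, 2018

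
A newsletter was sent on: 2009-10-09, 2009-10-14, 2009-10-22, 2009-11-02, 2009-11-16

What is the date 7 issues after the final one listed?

Gaps: 5, 8, 11, 14 days — each gap is 3 larger than the previous one.
Next gap: 17 days. 2009-11-16 + 17 days = 2009-12-03.
Next gap: 20 days. 2009-12-03 + 20 days = 2009-12-23.
Next gap: 23 days. 2009-12-23 + 23 days = 2010-01-15.
Next gap: 26 days. 2010-01-15 + 26 days = 2010-02-10.
Next gap: 29 days. 2010-02-10 + 29 days = 2010-03-11.
Next gap: 32 days. 2010-03-11 + 32 days = 2010-04-12.
Next gap: 35 days. 2010-04-12 + 35 days = 2010-05-17.

2010-05-17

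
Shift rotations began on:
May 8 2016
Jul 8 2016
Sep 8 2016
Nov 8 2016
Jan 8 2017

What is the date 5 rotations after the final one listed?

Nov 8 2017

The day-of-month is always 8 (61, 62, 61, 61 days between events).
So this recurs on the 8th of every 2 months.
March 2017: Mar 8 2017.
Next: May 2017 → May 8 2017.
Next: July 2017 → Jul 8 2017.
Next: September 2017 → Sep 8 2017.
November 2017: Nov 8 2017.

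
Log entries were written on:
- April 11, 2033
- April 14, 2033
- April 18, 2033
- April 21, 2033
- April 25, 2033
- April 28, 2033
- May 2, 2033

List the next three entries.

Every event lands on a Monday or Thursday (gaps cycle 3, 4, 3, 4, 3, 4).
So the schedule is: every Monday and Thursday.
The following Thursday is May 5, 2033.
The following Monday is May 9, 2033.
Next Thursday: May 12, 2033.

May 5, 2033; May 9, 2033; May 12, 2033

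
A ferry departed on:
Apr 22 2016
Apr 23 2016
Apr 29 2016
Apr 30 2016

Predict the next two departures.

May 6 2016, May 7 2016

The gap pattern 1, 6, 1 repeats every 2 events.
These are the Fridays and Saturdays of each week.
Next Friday: May 6 2016.
The following Saturday is May 7 2016.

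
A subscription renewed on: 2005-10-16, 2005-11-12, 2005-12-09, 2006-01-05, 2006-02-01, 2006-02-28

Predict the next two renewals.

2006-03-27, 2006-04-23

The spacing is 27, 27, 27, 27, 27 days — always 27 days.
2006-02-28 + 27 days = 2006-03-27.
2006-03-27 + 27 days = 2006-04-23.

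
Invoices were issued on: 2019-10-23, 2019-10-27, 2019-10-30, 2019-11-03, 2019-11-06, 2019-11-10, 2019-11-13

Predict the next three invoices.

2019-11-17, 2019-11-20, 2019-11-24

Every event lands on a Wednesday or Sunday (gaps cycle 4, 3, 4, 3, 4, 3).
So the schedule is: every Wednesday and Sunday.
The following Sunday is 2019-11-17.
The following Wednesday is 2019-11-20.
Next Sunday: 2019-11-24.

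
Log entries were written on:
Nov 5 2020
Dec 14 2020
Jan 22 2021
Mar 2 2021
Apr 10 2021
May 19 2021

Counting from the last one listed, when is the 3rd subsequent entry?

Sep 13 2021

Every event comes 39 days after the last (39, 39, 39, 39, 39).
May 19 2021 + 39 days = Jun 27 2021.
Jun 27 2021 + 39 days = Aug 5 2021.
Aug 5 2021 + 39 days = Sep 13 2021.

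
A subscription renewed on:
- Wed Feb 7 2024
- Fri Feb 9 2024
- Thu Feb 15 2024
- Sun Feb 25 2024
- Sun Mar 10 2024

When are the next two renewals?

Thu Mar 28 2024, Fri Apr 19 2024

The spacing grows by 4 each time: 2, 6, 10, 14 days.
Next gap: 18 days. Sun Mar 10 2024 + 18 days = Thu Mar 28 2024.
Next gap: 22 days. Thu Mar 28 2024 + 22 days = Fri Apr 19 2024.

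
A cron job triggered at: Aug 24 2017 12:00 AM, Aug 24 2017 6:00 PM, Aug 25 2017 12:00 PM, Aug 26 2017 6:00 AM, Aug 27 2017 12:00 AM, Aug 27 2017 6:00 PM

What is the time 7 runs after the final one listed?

Sep 2 2017 12:00 AM

Spacing: 18, 18, 18, 18, 18 h — constant 18 h.
Aug 27 2017 6:00 PM + 18 h = Aug 28 2017 12:00 PM.
Aug 28 2017 12:00 PM + 18 h = Aug 29 2017 6:00 AM.
Aug 29 2017 6:00 AM + 18 h = Aug 30 2017 12:00 AM.
Aug 30 2017 12:00 AM + 18 h = Aug 30 2017 6:00 PM.
Aug 30 2017 6:00 PM + 18 h = Aug 31 2017 12:00 PM.
Aug 31 2017 12:00 PM + 18 h = Sep 1 2017 6:00 AM.
Sep 1 2017 6:00 AM + 18 h = Sep 2 2017 12:00 AM.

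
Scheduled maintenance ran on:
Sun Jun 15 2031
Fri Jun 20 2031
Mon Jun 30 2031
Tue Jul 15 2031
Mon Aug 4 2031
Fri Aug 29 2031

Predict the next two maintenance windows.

The spacing grows by 5 each time: 5, 10, 15, 20, 25 days.
Next gap: 30 days. Fri Aug 29 2031 + 30 days = Sun Sep 28 2031.
Next gap: 35 days. Sun Sep 28 2031 + 35 days = Sun Nov 2 2031.

Sun Sep 28 2031, Sun Nov 2 2031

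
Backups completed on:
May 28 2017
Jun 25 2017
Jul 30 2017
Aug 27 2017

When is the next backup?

Every date is a Sunday; gaps 28, 35, 28 days.
Each is the last Sunday of its month (at least one falls on the 29th or later, ruling out '4th Sunday').
September 2017 ends with Sunday Sep 24 2017.

Sep 24 2017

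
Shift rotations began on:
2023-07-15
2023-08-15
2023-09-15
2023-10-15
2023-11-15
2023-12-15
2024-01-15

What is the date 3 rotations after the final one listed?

2024-04-15

The day-of-month is always 15 (31, 31, 30, 31, 30, 31 days between events).
So this recurs on the 15th of each month.
February 2024: 2024-02-15.
Next: March 2024 → 2024-03-15.
April 2024: 2024-04-15.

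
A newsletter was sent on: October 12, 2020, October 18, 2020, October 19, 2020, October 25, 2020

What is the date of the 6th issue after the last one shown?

The gap pattern 6, 1, 6 repeats every 2 events.
These are the Mondays and Sundays of each week.
Next Monday: October 26, 2020.
The following Sunday is November 1, 2020.
Next Monday: November 2, 2020.
The following Sunday is November 8, 2020.
The following Monday is November 9, 2020.
Next Sunday: November 15, 2020.

November 15, 2020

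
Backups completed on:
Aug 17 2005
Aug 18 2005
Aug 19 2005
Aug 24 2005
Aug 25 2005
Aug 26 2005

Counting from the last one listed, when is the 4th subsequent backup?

Every event lands on a Wednesday or Thursday or Friday (gaps cycle 1, 1, 5, 1, 1).
So the schedule is: every Wednesday, Thursday and Friday.
The following Wednesday is Aug 31 2005.
Next Thursday: Sep 1 2005.
Next Friday: Sep 2 2005.
The following Wednesday is Sep 7 2005.

Sep 7 2005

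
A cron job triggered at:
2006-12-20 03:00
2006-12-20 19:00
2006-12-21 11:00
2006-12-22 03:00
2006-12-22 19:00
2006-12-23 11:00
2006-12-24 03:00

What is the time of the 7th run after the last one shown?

2006-12-28 19:00

Gaps: 16, 16, 16, 16, 16, 16 hours — each event is 16 hours after the previous one.
2006-12-24 03:00 + 16 h = 2006-12-24 19:00.
2006-12-24 19:00 + 16 h = 2006-12-25 11:00.
2006-12-25 11:00 + 16 h = 2006-12-26 03:00.
2006-12-26 03:00 + 16 h = 2006-12-26 19:00.
2006-12-26 19:00 + 16 h = 2006-12-27 11:00.
2006-12-27 11:00 + 16 h = 2006-12-28 03:00.
2006-12-28 03:00 + 16 h = 2006-12-28 19:00.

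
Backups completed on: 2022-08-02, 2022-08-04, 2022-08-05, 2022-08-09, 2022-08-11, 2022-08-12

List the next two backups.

2022-08-16, 2022-08-18

Gaps: 2, 1, 4, 2, 1 days — not constant, but cyclic with period 3.
The events fall on every Tuesday, Thursday and Friday.
Next Tuesday: 2022-08-16.
Next Thursday: 2022-08-18.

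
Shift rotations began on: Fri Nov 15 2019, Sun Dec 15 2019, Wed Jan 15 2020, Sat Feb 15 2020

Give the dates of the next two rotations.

The day-of-month is always 15 (30, 31, 31 days between events).
So this recurs on the 15th of each month.
Next: March 2020 → Sun Mar 15 2020.
Next: April 2020 → Wed Apr 15 2020.

Sun Mar 15 2020, Wed Apr 15 2020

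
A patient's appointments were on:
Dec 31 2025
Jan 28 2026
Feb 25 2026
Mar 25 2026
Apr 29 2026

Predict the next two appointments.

Every date is a Wednesday; gaps 28, 28, 28, 35 days.
Each is the last Wednesday of its month (at least one falls on the 29th or later, ruling out '4th Wednesday').
Last Wednesday of May 2026: May 27 2026.
Last Wednesday of June 2026: Jun 24 2026.

May 27 2026, Jun 24 2026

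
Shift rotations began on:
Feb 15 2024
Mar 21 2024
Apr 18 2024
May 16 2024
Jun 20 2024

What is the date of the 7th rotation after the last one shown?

Gaps: 35, 28, 28, 35 days — a mix of 28 and 35. Every date is a Thursday.
Each is the 3rd Thursday of its month.
July 2024 — 3rd Thursday is Jul 18 2024.
August 2024 — 3rd Thursday is Aug 15 2024.
September 2024 — 3rd Thursday is Sep 19 2024.
3rd Thursday of October 2024: Oct 17 2024.
November 2024 — 3rd Thursday is Nov 21 2024.
December 2024 — 3rd Thursday is Dec 19 2024.
3rd Thursday of January 2025: Jan 16 2025.

Jan 16 2025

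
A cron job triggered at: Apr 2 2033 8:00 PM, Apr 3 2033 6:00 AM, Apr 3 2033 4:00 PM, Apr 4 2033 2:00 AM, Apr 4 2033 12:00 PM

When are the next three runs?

The interval is a steady 10 hours (10, 10, 10, 10).
Apr 4 2033 12:00 PM + 10 h = Apr 4 2033 10:00 PM.
Apr 4 2033 10:00 PM + 10 h = Apr 5 2033 8:00 AM.
Apr 5 2033 8:00 AM + 10 h = Apr 5 2033 6:00 PM.

Apr 4 2033 10:00 PM, Apr 5 2033 8:00 AM, Apr 5 2033 6:00 PM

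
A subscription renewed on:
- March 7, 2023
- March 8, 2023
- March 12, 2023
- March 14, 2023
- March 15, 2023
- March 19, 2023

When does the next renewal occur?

Gaps: 1, 4, 2, 1, 4 days — not constant, but cyclic with period 3.
The events fall on every Tuesday, Wednesday and Sunday.
The following Tuesday is March 21, 2023.

March 21, 2023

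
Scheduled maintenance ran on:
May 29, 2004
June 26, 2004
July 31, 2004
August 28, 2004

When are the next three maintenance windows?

All Saturdays; the gaps (28, 35, 28) vary with month length.
This is the last Saturday of each month.
September 2004 ends with Saturday September 25, 2004.
October 2004 ends with Saturday October 30, 2004.
Last Saturday of November 2004: November 27, 2004.

September 25, 2004; October 30, 2004; November 27, 2004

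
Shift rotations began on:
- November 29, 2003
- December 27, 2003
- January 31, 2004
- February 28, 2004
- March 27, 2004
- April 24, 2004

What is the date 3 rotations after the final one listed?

July 31, 2004

These are Saturdays with 28, 35, 28, 28, 28-day gaps.
Each is the final Saturday of its month — November 29, 2003 is past the 28th, so '4th Saturday' doesn't fit.
Last Saturday of May 2004: May 29, 2004.
June 2004 ends with Saturday June 26, 2004.
Last Saturday of July 2004: July 31, 2004.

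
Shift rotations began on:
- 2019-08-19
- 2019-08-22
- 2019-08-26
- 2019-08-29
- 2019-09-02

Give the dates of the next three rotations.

Gaps: 3, 4, 3, 4 days — not constant, but cyclic with period 2.
The events fall on every Monday and Thursday.
Next Thursday: 2019-09-05.
Next Monday: 2019-09-09.
Next Thursday: 2019-09-12.

2019-09-05, 2019-09-09, 2019-09-12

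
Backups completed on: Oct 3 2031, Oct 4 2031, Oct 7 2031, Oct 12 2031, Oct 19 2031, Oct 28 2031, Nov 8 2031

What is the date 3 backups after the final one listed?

Gaps: 1, 3, 5, 7, 9, 11 days — each gap is 2 larger than the previous one.
Next gap: 13 days. Nov 8 2031 + 13 days = Nov 21 2031.
Next gap: 15 days. Nov 21 2031 + 15 days = Dec 6 2031.
Next gap: 17 days. Dec 6 2031 + 17 days = Dec 23 2031.

Dec 23 2031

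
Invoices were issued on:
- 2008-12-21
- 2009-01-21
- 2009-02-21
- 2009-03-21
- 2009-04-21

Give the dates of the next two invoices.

Each date is the 21st; the gaps (31, 31, 28, 31) track the month lengths.
The rule is the 21st of each month.
May 2009: 2009-05-21.
June 2009: 2009-06-21.

2009-05-21, 2009-06-21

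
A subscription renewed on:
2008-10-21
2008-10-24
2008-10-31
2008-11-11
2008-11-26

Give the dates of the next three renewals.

Intervals are 3, 7, 11, 15 days — an arithmetic progression with common difference 4.
Next gap: 19 days. 2008-11-26 + 19 days = 2008-12-15.
Next gap: 23 days. 2008-12-15 + 23 days = 2009-01-07.
Next gap: 27 days. 2009-01-07 + 27 days = 2009-02-03.

2008-12-15, 2009-01-07, 2009-02-03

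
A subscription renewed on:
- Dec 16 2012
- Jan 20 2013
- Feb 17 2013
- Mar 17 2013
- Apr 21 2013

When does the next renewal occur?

All dates are Sundays, 35, 28, 28, 35 days apart.
Specifically, the 3rd Sunday of each month.
3rd Sunday of May 2013: May 19 2013.

May 19 2013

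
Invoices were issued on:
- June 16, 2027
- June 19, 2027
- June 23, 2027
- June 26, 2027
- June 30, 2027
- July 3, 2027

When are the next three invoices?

Every event lands on a Wednesday or Saturday (gaps cycle 3, 4, 3, 4, 3).
So the schedule is: every Wednesday and Saturday.
Next Wednesday: July 7, 2027.
The following Saturday is July 10, 2027.
The following Wednesday is July 14, 2027.

July 7, 2027; July 10, 2027; July 14, 2027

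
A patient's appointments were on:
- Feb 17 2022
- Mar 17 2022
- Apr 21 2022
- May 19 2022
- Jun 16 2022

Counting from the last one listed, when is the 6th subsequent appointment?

Gaps: 28, 35, 28, 28 days — a mix of 28 and 35. Every date is a Thursday.
Each is the 3rd Thursday of its month.
3rd Thursday of July 2022: Jul 21 2022.
August 2022 — 3rd Thursday is Aug 18 2022.
3rd Thursday of September 2022: Sep 15 2022.
3rd Thursday of October 2022: Oct 20 2022.
November 2022 — 3rd Thursday is Nov 17 2022.
3rd Thursday of December 2022: Dec 15 2022.

Dec 15 2022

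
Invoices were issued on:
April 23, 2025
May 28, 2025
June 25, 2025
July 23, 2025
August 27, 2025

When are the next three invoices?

All dates are Wednesdays, 35, 28, 28, 35 days apart.
Specifically, the 4th Wednesday of each month.
4th Wednesday of September 2025: September 24, 2025.
4th Wednesday of October 2025: October 22, 2025.
4th Wednesday of November 2025: November 26, 2025.

September 24, 2025; October 22, 2025; November 26, 2025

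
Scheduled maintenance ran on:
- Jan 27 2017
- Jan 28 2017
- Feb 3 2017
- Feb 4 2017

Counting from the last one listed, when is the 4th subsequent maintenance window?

Feb 18 2017

Every event lands on a Friday or Saturday (gaps cycle 1, 6, 1).
So the schedule is: every Friday and Saturday.
The following Friday is Feb 10 2017.
The following Saturday is Feb 11 2017.
Next Friday: Feb 17 2017.
The following Saturday is Feb 18 2017.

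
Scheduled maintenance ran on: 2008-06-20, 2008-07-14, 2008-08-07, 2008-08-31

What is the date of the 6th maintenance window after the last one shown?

Gaps between consecutive events: 24, 24, 24 days — a constant 24-day interval.
2008-08-31 + 24 days = 2008-09-24.
2008-09-24 + 24 days = 2008-10-18.
2008-10-18 + 24 days = 2008-11-11.
2008-11-11 + 24 days = 2008-12-05.
2008-12-05 + 24 days = 2008-12-29.
2008-12-29 + 24 days = 2009-01-22.

2009-01-22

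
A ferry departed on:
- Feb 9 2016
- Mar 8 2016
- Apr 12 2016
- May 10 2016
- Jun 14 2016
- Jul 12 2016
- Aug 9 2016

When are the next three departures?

Sep 13 2016, Oct 11 2016, Nov 8 2016

These are Tuesdays at 28- or 35-day spacing (28, 35, 28, 35, 28, 28).
The pattern: 2nd Tuesday of the month.
September 2016 — 2nd Tuesday is Sep 13 2016.
October 2016 — 2nd Tuesday is Oct 11 2016.
November 2016 — 2nd Tuesday is Nov 8 2016.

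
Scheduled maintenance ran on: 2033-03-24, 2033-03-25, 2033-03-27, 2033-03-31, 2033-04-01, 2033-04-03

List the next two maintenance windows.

The gap pattern 1, 2, 4, 1, 2 repeats every 3 events.
These are the Thursdays, Fridays and Sundays of each week.
Next Thursday: 2033-04-07.
The following Friday is 2033-04-08.

2033-04-07, 2033-04-08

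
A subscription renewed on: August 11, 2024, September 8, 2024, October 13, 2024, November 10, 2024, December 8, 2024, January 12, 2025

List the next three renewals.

These are Sundays at 28- or 35-day spacing (28, 35, 28, 28, 35).
The pattern: 2nd Sunday of the month.
February 2025 — 2nd Sunday is February 9, 2025.
2nd Sunday of March 2025: March 9, 2025.
April 2025 — 2nd Sunday is April 13, 2025.

February 9, 2025; March 9, 2025; April 13, 2025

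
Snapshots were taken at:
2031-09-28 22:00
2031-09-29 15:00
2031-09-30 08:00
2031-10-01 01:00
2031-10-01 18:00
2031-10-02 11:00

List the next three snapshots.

2031-10-03 04:00, 2031-10-03 21:00, 2031-10-04 14:00

Spacing: 17, 17, 17, 17, 17 h — constant 17 h.
2031-10-02 11:00 + 17 h = 2031-10-03 04:00.
2031-10-03 04:00 + 17 h = 2031-10-03 21:00.
2031-10-03 21:00 + 17 h = 2031-10-04 14:00.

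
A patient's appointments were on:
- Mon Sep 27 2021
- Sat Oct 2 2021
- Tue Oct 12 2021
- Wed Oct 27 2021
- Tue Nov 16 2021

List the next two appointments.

Sat Dec 11 2021, Mon Jan 10 2022

Gaps: 5, 10, 15, 20 days — each gap is 5 larger than the previous one.
Next gap: 25 days. Tue Nov 16 2021 + 25 days = Sat Dec 11 2021.
Next gap: 30 days. Sat Dec 11 2021 + 30 days = Mon Jan 10 2022.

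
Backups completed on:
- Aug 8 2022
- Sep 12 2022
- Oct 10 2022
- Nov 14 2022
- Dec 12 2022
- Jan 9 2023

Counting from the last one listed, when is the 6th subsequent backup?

All dates are Mondays, 35, 28, 35, 28, 28 days apart.
Specifically, the 2nd Monday of each month.
2nd Monday of February 2023: Feb 13 2023.
2nd Monday of March 2023: Mar 13 2023.
April 2023 — 2nd Monday is Apr 10 2023.
May 2023 — 2nd Monday is May 8 2023.
June 2023 — 2nd Monday is Jun 12 2023.
2nd Monday of July 2023: Jul 10 2023.

Jul 10 2023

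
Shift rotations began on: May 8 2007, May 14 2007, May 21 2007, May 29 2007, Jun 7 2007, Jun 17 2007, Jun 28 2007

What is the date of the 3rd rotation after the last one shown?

Aug 6 2007

Intervals are 6, 7, 8, 9, 10, 11 days — an arithmetic progression with common difference 1.
Next gap: 12 days. Jun 28 2007 + 12 days = Jul 10 2007.
Next gap: 13 days. Jul 10 2007 + 13 days = Jul 23 2007.
Next gap: 14 days. Jul 23 2007 + 14 days = Aug 6 2007.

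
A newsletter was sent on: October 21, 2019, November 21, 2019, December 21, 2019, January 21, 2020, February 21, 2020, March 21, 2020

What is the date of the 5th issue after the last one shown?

August 21, 2020

The day-of-month is always 21 (31, 30, 31, 31, 29 days between events).
So this recurs on the 21st of each month.
Next: April 2020 → April 21, 2020.
Next: May 2020 → May 21, 2020.
Next: June 2020 → June 21, 2020.
July 2020: July 21, 2020.
Next: August 2020 → August 21, 2020.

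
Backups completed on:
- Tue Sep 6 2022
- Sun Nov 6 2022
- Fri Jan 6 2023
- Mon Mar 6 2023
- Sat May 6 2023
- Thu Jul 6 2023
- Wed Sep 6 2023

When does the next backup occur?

Each date is the 6th; the gaps (61, 61, 59, 61, 61, 62) track the month lengths.
The rule is the 6th of every 2 months.
Next: November 2023 → Mon Nov 6 2023.

Mon Nov 6 2023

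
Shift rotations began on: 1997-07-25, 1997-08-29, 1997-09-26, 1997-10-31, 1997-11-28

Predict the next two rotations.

1997-12-26, 1998-01-30

All Fridays; the gaps (35, 28, 35, 28) vary with month length.
This is the last Friday of each month.
December 1997 ends with Friday 1997-12-26.
January 1998 ends with Friday 1998-01-30.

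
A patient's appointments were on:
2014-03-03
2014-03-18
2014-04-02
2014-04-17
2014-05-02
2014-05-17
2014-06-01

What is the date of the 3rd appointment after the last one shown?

The spacing is 15, 15, 15, 15, 15, 15 days — always 15 days.
2014-06-01 + 15 days = 2014-06-16.
2014-06-16 + 15 days = 2014-07-01.
2014-07-01 + 15 days = 2014-07-16.

2014-07-16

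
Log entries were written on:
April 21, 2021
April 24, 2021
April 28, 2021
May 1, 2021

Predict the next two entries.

May 5, 2021; May 8, 2021

The gap pattern 3, 4, 3 repeats every 2 events.
These are the Wednesdays and Saturdays of each week.
The following Wednesday is May 5, 2021.
Next Saturday: May 8, 2021.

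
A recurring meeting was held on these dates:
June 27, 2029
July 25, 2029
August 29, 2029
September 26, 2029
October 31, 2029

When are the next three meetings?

November 28, 2029; December 26, 2029; January 30, 2030

These are Wednesdays with 28, 35, 28, 35-day gaps.
Each is the final Wednesday of its month — August 29, 2029 is past the 28th, so '4th Wednesday' doesn't fit.
November 2029 ends with Wednesday November 28, 2029.
December 2029 ends with Wednesday December 26, 2029.
Last Wednesday of January 2030: January 30, 2030.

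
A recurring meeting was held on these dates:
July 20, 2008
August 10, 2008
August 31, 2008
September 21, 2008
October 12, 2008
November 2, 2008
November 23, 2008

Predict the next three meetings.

December 14, 2008; January 4, 2009; January 25, 2009

Gaps between consecutive events: 21, 21, 21, 21, 21, 21 days — a constant 21-day interval.
November 23, 2008 + 21 days = December 14, 2008.
December 14, 2008 + 21 days = January 4, 2009.
January 4, 2009 + 21 days = January 25, 2009.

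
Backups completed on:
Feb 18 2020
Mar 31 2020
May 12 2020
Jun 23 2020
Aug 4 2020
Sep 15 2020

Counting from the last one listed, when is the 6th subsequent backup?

May 25 2021

The spacing is 42, 42, 42, 42, 42 days — always 42 days.
Sep 15 2020 + 42 days = Oct 27 2020.
Oct 27 2020 + 42 days = Dec 8 2020.
Dec 8 2020 + 42 days = Jan 19 2021.
Jan 19 2021 + 42 days = Mar 2 2021.
Mar 2 2021 + 42 days = Apr 13 2021.
Apr 13 2021 + 42 days = May 25 2021.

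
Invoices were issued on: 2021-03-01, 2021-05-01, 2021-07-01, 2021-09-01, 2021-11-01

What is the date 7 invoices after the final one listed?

The day-of-month is always 1 (61, 61, 62, 61 days between events).
So this recurs on the 1st of every 2 months.
Next: January 2022 → 2022-01-01.
March 2022: 2022-03-01.
Next: May 2022 → 2022-05-01.
Next: July 2022 → 2022-07-01.
September 2022: 2022-09-01.
November 2022: 2022-11-01.
Next: January 2023 → 2023-01-01.

2023-01-01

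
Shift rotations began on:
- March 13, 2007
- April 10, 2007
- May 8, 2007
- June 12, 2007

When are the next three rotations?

July 10, 2007; August 14, 2007; September 11, 2007

Gaps: 28, 28, 35 days — a mix of 28 and 35. Every date is a Tuesday.
Each is the 2nd Tuesday of its month.
July 2007 — 2nd Tuesday is July 10, 2007.
2nd Tuesday of August 2007: August 14, 2007.
September 2007 — 2nd Tuesday is September 11, 2007.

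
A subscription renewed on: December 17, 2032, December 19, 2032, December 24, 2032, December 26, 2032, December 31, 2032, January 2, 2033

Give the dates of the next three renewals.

The gap pattern 2, 5, 2, 5, 2 repeats every 2 events.
These are the Fridays and Sundays of each week.
Next Friday: January 7, 2033.
Next Sunday: January 9, 2033.
The following Friday is January 14, 2033.

January 7, 2033; January 9, 2033; January 14, 2033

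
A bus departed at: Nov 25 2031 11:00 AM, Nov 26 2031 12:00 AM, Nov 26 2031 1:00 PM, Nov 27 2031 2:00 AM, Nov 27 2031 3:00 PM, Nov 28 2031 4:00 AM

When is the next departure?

Gaps: 13, 13, 13, 13, 13 hours — each event is 13 hours after the previous one.
Nov 28 2031 4:00 AM + 13 h = Nov 28 2031 5:00 PM.

Nov 28 2031 5:00 PM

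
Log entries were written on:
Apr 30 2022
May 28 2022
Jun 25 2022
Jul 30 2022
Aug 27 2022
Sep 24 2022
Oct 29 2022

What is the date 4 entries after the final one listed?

Feb 25 2023

Every date is a Saturday; gaps 28, 28, 35, 28, 28, 35 days.
Each is the last Saturday of its month (at least one falls on the 29th or later, ruling out '4th Saturday').
Last Saturday of November 2022: Nov 26 2022.
December 2022 ends with Saturday Dec 31 2022.
January 2023 ends with Saturday Jan 28 2023.
February 2023 ends with Saturday Feb 25 2023.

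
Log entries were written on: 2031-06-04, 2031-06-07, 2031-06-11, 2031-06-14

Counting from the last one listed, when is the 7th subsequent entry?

2031-07-09

Gaps: 3, 4, 3 days — not constant, but cyclic with period 2.
The events fall on every Wednesday and Saturday.
Next Wednesday: 2031-06-18.
The following Saturday is 2031-06-21.
Next Wednesday: 2031-06-25.
Next Saturday: 2031-06-28.
Next Wednesday: 2031-07-02.
Next Saturday: 2031-07-05.
The following Wednesday is 2031-07-09.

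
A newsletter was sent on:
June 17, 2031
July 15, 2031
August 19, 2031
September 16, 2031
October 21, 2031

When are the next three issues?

November 18, 2031; December 16, 2031; January 20, 2032

All dates are Tuesdays, 28, 35, 28, 35 days apart.
Specifically, the 3rd Tuesday of each month.
3rd Tuesday of November 2031: November 18, 2031.
December 2031 — 3rd Tuesday is December 16, 2031.
January 2032 — 3rd Tuesday is January 20, 2032.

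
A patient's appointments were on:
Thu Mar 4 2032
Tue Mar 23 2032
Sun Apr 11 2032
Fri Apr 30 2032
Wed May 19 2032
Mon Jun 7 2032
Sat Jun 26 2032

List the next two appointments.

Every event comes 19 days after the last (19, 19, 19, 19, 19, 19).
Sat Jun 26 2032 + 19 days = Thu Jul 15 2032.
Thu Jul 15 2032 + 19 days = Tue Aug 3 2032.

Thu Jul 15 2032, Tue Aug 3 2032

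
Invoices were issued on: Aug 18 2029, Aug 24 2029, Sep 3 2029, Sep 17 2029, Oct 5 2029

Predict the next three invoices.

Oct 27 2029, Nov 22 2029, Dec 22 2029

Gaps: 6, 10, 14, 18 days — each gap is 4 larger than the previous one.
Next gap: 22 days. Oct 5 2029 + 22 days = Oct 27 2029.
Next gap: 26 days. Oct 27 2029 + 26 days = Nov 22 2029.
Next gap: 30 days. Nov 22 2029 + 30 days = Dec 22 2029.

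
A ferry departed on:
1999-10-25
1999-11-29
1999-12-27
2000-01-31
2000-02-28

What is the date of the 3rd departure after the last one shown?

2000-05-29

Every date is a Monday; gaps 35, 28, 35, 28 days.
Each is the last Monday of its month (at least one falls on the 29th or later, ruling out '4th Monday').
Last Monday of March 2000: 2000-03-27.
April 2000 ends with Monday 2000-04-24.
May 2000 ends with Monday 2000-05-29.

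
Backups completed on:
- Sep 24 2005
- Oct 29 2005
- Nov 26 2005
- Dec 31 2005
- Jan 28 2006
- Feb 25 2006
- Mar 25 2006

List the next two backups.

These are Saturdays with 35, 28, 35, 28, 28, 28-day gaps.
Each is the final Saturday of its month — Oct 29 2005 is past the 28th, so '4th Saturday' doesn't fit.
April 2006 ends with Saturday Apr 29 2006.
May 2006 ends with Saturday May 27 2006.

Apr 29 2006, May 27 2006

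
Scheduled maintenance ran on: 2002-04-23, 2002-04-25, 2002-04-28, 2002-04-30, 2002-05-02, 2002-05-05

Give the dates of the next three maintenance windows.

2002-05-07, 2002-05-09, 2002-05-12

Gaps: 2, 3, 2, 2, 3 days — not constant, but cyclic with period 3.
The events fall on every Tuesday, Thursday and Sunday.
The following Tuesday is 2002-05-07.
The following Thursday is 2002-05-09.
Next Sunday: 2002-05-12.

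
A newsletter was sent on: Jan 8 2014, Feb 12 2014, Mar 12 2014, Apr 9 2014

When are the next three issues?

All dates are Wednesdays, 35, 28, 28 days apart.
Specifically, the 2nd Wednesday of each month.
2nd Wednesday of May 2014: May 14 2014.
June 2014 — 2nd Wednesday is Jun 11 2014.
2nd Wednesday of July 2014: Jul 9 2014.

May 14 2014, Jun 11 2014, Jul 9 2014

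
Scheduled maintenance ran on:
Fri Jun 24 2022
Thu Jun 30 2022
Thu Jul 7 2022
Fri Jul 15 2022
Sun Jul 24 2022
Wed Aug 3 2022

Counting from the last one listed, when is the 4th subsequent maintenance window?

The spacing grows by 1 each time: 6, 7, 8, 9, 10 days.
Next gap: 11 days. Wed Aug 3 2022 + 11 days = Sun Aug 14 2022.
Next gap: 12 days. Sun Aug 14 2022 + 12 days = Fri Aug 26 2022.
Next gap: 13 days. Fri Aug 26 2022 + 13 days = Thu Sep 8 2022.
Next gap: 14 days. Thu Sep 8 2022 + 14 days = Thu Sep 22 2022.

Thu Sep 22 2022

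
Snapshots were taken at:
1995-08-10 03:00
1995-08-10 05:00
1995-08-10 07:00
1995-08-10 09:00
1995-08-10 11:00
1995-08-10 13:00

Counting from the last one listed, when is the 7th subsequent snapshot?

Spacing: 2, 2, 2, 2, 2 h — constant 2 h.
1995-08-10 13:00 + 2 h = 1995-08-10 15:00.
1995-08-10 15:00 + 2 h = 1995-08-10 17:00.
1995-08-10 17:00 + 2 h = 1995-08-10 19:00.
1995-08-10 19:00 + 2 h = 1995-08-10 21:00.
1995-08-10 21:00 + 2 h = 1995-08-10 23:00.
1995-08-10 23:00 + 2 h = 1995-08-11 01:00.
1995-08-11 01:00 + 2 h = 1995-08-11 03:00.

1995-08-11 03:00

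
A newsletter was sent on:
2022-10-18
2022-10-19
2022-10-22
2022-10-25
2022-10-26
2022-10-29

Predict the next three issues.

2022-11-01, 2022-11-02, 2022-11-05

Gaps: 1, 3, 3, 1, 3 days — not constant, but cyclic with period 3.
The events fall on every Tuesday, Wednesday and Saturday.
The following Tuesday is 2022-11-01.
Next Wednesday: 2022-11-02.
The following Saturday is 2022-11-05.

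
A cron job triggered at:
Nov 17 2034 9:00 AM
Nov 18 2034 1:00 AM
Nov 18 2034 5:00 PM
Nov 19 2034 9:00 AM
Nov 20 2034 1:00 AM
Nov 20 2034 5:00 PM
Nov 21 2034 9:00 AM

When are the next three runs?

Gaps: 16, 16, 16, 16, 16, 16 hours — each event is 16 hours after the previous one.
Nov 21 2034 9:00 AM + 16 h = Nov 22 2034 1:00 AM.
Nov 22 2034 1:00 AM + 16 h = Nov 22 2034 5:00 PM.
Nov 22 2034 5:00 PM + 16 h = Nov 23 2034 9:00 AM.

Nov 22 2034 1:00 AM, Nov 22 2034 5:00 PM, Nov 23 2034 9:00 AM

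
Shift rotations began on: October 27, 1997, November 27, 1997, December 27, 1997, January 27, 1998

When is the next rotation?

February 27, 1998

Gaps: 31, 30, 31 days — not constant. Every event is on the 27th of the month.
Pattern: the 27th of each month.
Next: February 1998 → February 27, 1998.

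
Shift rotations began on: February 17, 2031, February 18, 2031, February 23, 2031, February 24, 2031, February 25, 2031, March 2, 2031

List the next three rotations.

The gap pattern 1, 5, 1, 1, 5 repeats every 3 events.
These are the Mondays, Tuesdays and Sundays of each week.
Next Monday: March 3, 2031.
Next Tuesday: March 4, 2031.
The following Sunday is March 9, 2031.

March 3, 2031; March 4, 2031; March 9, 2031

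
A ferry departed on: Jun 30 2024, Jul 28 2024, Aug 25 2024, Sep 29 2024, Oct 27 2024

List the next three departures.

Nov 24 2024, Dec 29 2024, Jan 26 2025

These are Sundays with 28, 28, 35, 28-day gaps.
Each is the final Sunday of its month — Jun 30 2024 is past the 28th, so '4th Sunday' doesn't fit.
Last Sunday of November 2024: Nov 24 2024.
Last Sunday of December 2024: Dec 29 2024.
January 2025 ends with Sunday Jan 26 2025.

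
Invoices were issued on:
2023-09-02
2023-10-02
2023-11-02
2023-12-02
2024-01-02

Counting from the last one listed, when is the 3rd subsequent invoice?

2024-04-02

Gaps: 30, 31, 30, 31 days — not constant. Every event is on the 2nd of the month.
Pattern: the 2nd of each month.
February 2024: 2024-02-02.
March 2024: 2024-03-02.
April 2024: 2024-04-02.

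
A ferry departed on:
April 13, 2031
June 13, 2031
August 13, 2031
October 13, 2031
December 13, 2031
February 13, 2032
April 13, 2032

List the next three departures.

June 13, 2032; August 13, 2032; October 13, 2032

Each date is the 13th; the gaps (61, 61, 61, 61, 62, 60) track the month lengths.
The rule is the 13th of every 2 months.
Next: June 2032 → June 13, 2032.
August 2032: August 13, 2032.
October 2032: October 13, 2032.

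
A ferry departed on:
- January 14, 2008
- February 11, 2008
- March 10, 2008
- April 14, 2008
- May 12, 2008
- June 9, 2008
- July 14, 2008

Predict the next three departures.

August 11, 2008; September 8, 2008; October 13, 2008

All dates are Mondays, 28, 28, 35, 28, 28, 35 days apart.
Specifically, the 2nd Monday of each month.
August 2008 — 2nd Monday is August 11, 2008.
2nd Monday of September 2008: September 8, 2008.
October 2008 — 2nd Monday is October 13, 2008.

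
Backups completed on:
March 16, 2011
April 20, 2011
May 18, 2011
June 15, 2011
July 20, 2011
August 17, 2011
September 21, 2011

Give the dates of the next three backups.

October 19, 2011; November 16, 2011; December 21, 2011

These are Wednesdays at 28- or 35-day spacing (35, 28, 28, 35, 28, 35).
The pattern: 3rd Wednesday of the month.
October 2011 — 3rd Wednesday is October 19, 2011.
3rd Wednesday of November 2011: November 16, 2011.
December 2011 — 3rd Wednesday is December 21, 2011.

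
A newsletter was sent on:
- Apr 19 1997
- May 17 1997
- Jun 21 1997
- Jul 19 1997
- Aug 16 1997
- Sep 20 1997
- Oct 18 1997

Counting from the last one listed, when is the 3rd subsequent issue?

Jan 17 1998

Gaps: 28, 35, 28, 28, 35, 28 days — a mix of 28 and 35. Every date is a Saturday.
Each is the 3rd Saturday of its month.
November 1997 — 3rd Saturday is Nov 15 1997.
December 1997 — 3rd Saturday is Dec 20 1997.
3rd Saturday of January 1998: Jan 17 1998.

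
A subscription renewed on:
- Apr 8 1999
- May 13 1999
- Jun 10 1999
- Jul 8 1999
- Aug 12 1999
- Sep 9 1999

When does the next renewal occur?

Gaps: 35, 28, 28, 35, 28 days — a mix of 28 and 35. Every date is a Thursday.
Each is the 2nd Thursday of its month.
2nd Thursday of October 1999: Oct 14 1999.

Oct 14 1999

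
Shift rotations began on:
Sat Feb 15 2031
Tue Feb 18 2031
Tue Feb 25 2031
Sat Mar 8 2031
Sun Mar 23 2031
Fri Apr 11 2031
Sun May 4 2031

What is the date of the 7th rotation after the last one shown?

Sun Feb 1 2032

Gaps: 3, 7, 11, 15, 19, 23 days — each gap is 4 larger than the previous one.
Next gap: 27 days. Sun May 4 2031 + 27 days = Sat May 31 2031.
Next gap: 31 days. Sat May 31 2031 + 31 days = Tue Jul 1 2031.
Next gap: 35 days. Tue Jul 1 2031 + 35 days = Tue Aug 5 2031.
Next gap: 39 days. Tue Aug 5 2031 + 39 days = Sat Sep 13 2031.
Next gap: 43 days. Sat Sep 13 2031 + 43 days = Sun Oct 26 2031.
Next gap: 47 days. Sun Oct 26 2031 + 47 days = Fri Dec 12 2031.
Next gap: 51 days. Fri Dec 12 2031 + 51 days = Sun Feb 1 2032.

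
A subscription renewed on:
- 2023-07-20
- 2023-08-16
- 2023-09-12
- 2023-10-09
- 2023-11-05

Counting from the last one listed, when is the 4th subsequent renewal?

2024-02-21

The spacing is 27, 27, 27, 27 days — always 27 days.
2023-11-05 + 27 days = 2023-12-02.
2023-12-02 + 27 days = 2023-12-29.
2023-12-29 + 27 days = 2024-01-25.
2024-01-25 + 27 days = 2024-02-21.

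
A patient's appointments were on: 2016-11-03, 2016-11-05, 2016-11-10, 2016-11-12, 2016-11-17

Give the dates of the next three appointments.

2016-11-19, 2016-11-24, 2016-11-26

The gap pattern 2, 5, 2, 5 repeats every 2 events.
These are the Thursdays and Saturdays of each week.
Next Saturday: 2016-11-19.
The following Thursday is 2016-11-24.
The following Saturday is 2016-11-26.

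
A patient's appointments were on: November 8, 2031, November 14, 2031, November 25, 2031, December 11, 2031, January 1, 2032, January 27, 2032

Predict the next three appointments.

February 27, 2032; April 3, 2032; May 14, 2032

Intervals are 6, 11, 16, 21, 26 days — an arithmetic progression with common difference 5.
Next gap: 31 days. January 27, 2032 + 31 days = February 27, 2032.
Next gap: 36 days. February 27, 2032 + 36 days = April 3, 2032.
Next gap: 41 days. April 3, 2032 + 41 days = May 14, 2032.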